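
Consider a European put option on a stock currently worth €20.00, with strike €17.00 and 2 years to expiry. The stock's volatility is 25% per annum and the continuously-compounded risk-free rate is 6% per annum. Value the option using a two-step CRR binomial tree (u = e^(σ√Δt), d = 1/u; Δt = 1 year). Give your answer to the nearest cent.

€0.84

CRR parameters: u = e^(σ√Δt) = e^(0.25·√1) = 1.2840, d = 1/u = 0.7788
Per-period rate: rΔt = 0.06·1 = 0.06, so R = e^0.06 = 1.0618
Risk-neutral probability p = (e^0.06 − 0.7788)/(1.2840 − 0.7788) = 0.2830/0.5052 = 0.5602
Terminal stock prices: S_uu = 32.97, S_ud = 20, S_dd = 12.13
Terminal payoffs (K − S): max(-15.97, 0) = 0, max(-3, 0) = 0, max(4.869, 0) = 4.869
Node u (S = 25.68): V_u = e^(−0.06)·[0.5602·0.0000 + 0.4398·0.0000] = 0.0000
Node d (S = 15.58): V_d = e^(−0.06)·[0.5602·0.0000 + 0.4398·4.8694] = 2.0168
Node 0 (S = 20): V_0 = e^(−0.06)·[0.5602·0.0000 + 0.4398·2.0168] = 0.8353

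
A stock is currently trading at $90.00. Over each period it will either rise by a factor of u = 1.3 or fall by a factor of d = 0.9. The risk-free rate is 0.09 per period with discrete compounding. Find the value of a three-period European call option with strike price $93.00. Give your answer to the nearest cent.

$21.25

Risk-neutral probability p = (1 + 0.09 − 0.9)/(1.3 − 0.9) = 0.1900/0.4000 = 0.4750
Terminal stock prices: S_uuu = 197.7, S_uud = 136.9, S_udd = 94.77, S_ddd = 65.61
Terminal payoffs (S − K): max(104.7, 0) = 104.7, max(43.89, 0) = 43.89, max(1.77, 0) = 1.77, max(-27.39, 0) = 0
Node uu (S = 152.1): V_uu = 1/1.09·[0.4750·104.7300 + 0.5250·43.8900] = 66.7789
Node ud (S = 105.3): V_ud = 1/1.09·[0.4750·43.8900 + 0.5250·1.7700] = 19.9789
Node dd (S = 72.9): V_dd = 1/1.09·[0.4750·1.7700 + 0.5250·0.0000] = 0.7713
Node u (S = 117): V_u = 1/1.09·[0.4750·66.7789 + 0.5250·19.9789] = 38.7238
Node d (S = 81): V_d = 1/1.09·[0.4750·19.9789 + 0.5250·0.7713] = 9.0779
Node 0 (S = 90): V_0 = 1/1.09·[0.4750·38.7238 + 0.5250·9.0779] = 21.2474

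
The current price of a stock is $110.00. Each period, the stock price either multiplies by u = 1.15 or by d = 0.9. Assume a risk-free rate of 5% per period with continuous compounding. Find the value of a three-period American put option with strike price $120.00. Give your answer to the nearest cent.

$10.00

Risk-neutral probability p = (e^0.05 − 0.9)/(1.15 − 0.9) = 0.1513/0.2500 = 0.6051
Terminal stock prices: S_uuu = 167.3, S_uud = 130.9, S_udd = 102.5, S_ddd = 80.19
Terminal payoffs (K − S): max(-47.3, 0) = 0, max(-10.93, 0) = 0, max(17.54, 0) = 17.54, max(39.81, 0) = 39.81
Node uu (S = 145.5): continuation = e^(−0.05)·[0.6051·0.0000 + 0.3949·0.0000] = 0.0000; exercise value = 0.0000 ≤ continuation, so V_uu = 0.0000
Node ud (S = 113.8): continuation = e^(−0.05)·[0.6051·0.0000 + 0.3949·17.5350] = 6.5871; exercise value = 6.1500 ≤ continuation, so V_ud = 6.5871
Node dd (S = 89.1): continuation = e^(−0.05)·[0.6051·17.5350 + 0.3949·39.8100] = 25.0475; exercise value = 30.9000 > continuation, so V_dd = 30.9000 (exercise)
Node u (S = 126.5): continuation = e^(−0.05)·[0.6051·0.0000 + 0.3949·6.5871] = 2.4745; exercise value = 0.0000 ≤ continuation, so V_u = 2.4745
Node d (S = 99): continuation = e^(−0.05)·[0.6051·6.5871 + 0.3949·30.9000] = 15.3991; exercise value = 21.0000 > continuation, so V_d = 21.0000 (exercise)
Node 0 (S = 110): continuation = e^(−0.05)·[0.6051·2.4745 + 0.3949·21.0000] = 9.3130; exercise value = 10.0000 > continuation, so V_0 = 10.0000 (exercise)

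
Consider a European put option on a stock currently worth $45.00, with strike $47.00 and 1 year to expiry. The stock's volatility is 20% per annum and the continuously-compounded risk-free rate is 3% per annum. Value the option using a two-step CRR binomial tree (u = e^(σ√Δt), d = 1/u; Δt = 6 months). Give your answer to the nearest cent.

CRR parameters: u = e^(σ√Δt) = e^(0.2·√0.5) = 1.1519, d = 1/u = 0.8681
Per-period rate: rΔt = 0.03·0.5 = 0.015, so R = e^0.015 = 1.0151
Risk-neutral probability p = (e^0.015 − 0.8681)/(1.1519 − 0.8681) = 0.1470/0.2838 = 0.5180
Terminal stock prices: S_uu = 59.71, S_ud = 45, S_dd = 33.91
Terminal payoffs (K − S): max(-12.71, 0) = 0, max(2, 0) = 2, max(13.09, 0) = 13.09
Node u (S = 51.84): V_u = e^(−0.015)·[0.5180·0.0000 + 0.4820·2.0000] = 0.9497
Node d (S = 39.07): V_d = e^(−0.015)·[0.5180·2.0000 + 0.4820·13.0863] = 7.2347
Node 0 (S = 45): V_0 = e^(−0.015)·[0.5180·0.9497 + 0.4820·7.2347] = 3.9201

$3.92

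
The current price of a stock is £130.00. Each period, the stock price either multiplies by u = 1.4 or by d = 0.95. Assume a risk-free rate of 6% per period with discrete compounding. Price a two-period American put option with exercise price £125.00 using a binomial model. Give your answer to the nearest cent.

Risk-neutral probability p = (1 + 0.06 − 0.95)/(1.4 − 0.95) = 0.1100/0.4500 = 0.2444
Terminal stock prices: S_uu = 254.8, S_ud = 172.9, S_dd = 117.3
Terminal payoffs (K − S): max(-129.8, 0) = 0, max(-47.9, 0) = 0, max(7.675, 0) = 7.675
Node u (S = 182): continuation = 1/1.06·[0.2444·0.0000 + 0.7556·0.0000] = 0.0000; exercise value = 0.0000 ≤ continuation, so V_u = 0.0000
Node d (S = 123.5): continuation = 1/1.06·[0.2444·0.0000 + 0.7556·7.6750] = 5.4706; exercise value = 1.5000 ≤ continuation, so V_d = 5.4706
Node 0 (S = 130): continuation = 1/1.06·[0.2444·0.0000 + 0.7556·5.4706] = 3.8994; exercise value = 0.0000 ≤ continuation, so V_0 = 3.8994

£3.90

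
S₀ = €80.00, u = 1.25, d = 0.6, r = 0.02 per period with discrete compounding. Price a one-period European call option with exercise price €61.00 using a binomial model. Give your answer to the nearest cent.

Risk-neutral probability p = (1 + 0.02 − 0.6)/(1.25 − 0.6) = 0.4200/0.6500 = 0.6462
Terminal stock prices: S_u = 100, S_d = 48
Terminal payoffs (S − K): max(39, 0) = 39, max(-13, 0) = 0
Node 0 (S = 80): V_0 = 1/1.02·[0.6462·39.0000 + 0.3538·0.0000] = 24.7059

€24.71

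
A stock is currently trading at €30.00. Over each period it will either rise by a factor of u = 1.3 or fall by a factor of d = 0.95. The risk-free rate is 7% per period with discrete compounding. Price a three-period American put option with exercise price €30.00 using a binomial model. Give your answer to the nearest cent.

Risk-neutral probability p = (1 + 0.07 − 0.95)/(1.3 − 0.95) = 0.1200/0.3500 = 0.3429
Terminal stock prices: S_uuu = 65.91, S_uud = 48.16, S_udd = 35.2, S_ddd = 25.72
Terminal payoffs (K − S): max(-35.91, 0) = 0, max(-18.16, 0) = 0, max(-5.197, 0) = 0, max(4.279, 0) = 4.279
Node uu (S = 50.7): continuation = 1/1.07·[0.3429·0.0000 + 0.6571·0.0000] = 0.0000; exercise value = 0.0000 ≤ continuation, so V_uu = 0.0000
Node ud (S = 37.05): continuation = 1/1.07·[0.3429·0.0000 + 0.6571·0.0000] = 0.0000; exercise value = 0.0000 ≤ continuation, so V_ud = 0.0000
Node dd (S = 27.07): continuation = 1/1.07·[0.3429·0.0000 + 0.6571·4.2788] = 2.6278; exercise value = 2.9250 > continuation, so V_dd = 2.9250 (exercise)
Node u (S = 39): continuation = 1/1.07·[0.3429·0.0000 + 0.6571·0.0000] = 0.0000; exercise value = 0.0000 ≤ continuation, so V_u = 0.0000
Node d (S = 28.5): continuation = 1/1.07·[0.3429·0.0000 + 0.6571·2.9250] = 1.7964; exercise value = 1.5000 ≤ continuation, so V_d = 1.7964
Node 0 (S = 30): continuation = 1/1.07·[0.3429·0.0000 + 0.6571·1.7964] = 1.1033; exercise value = 0.0000 ≤ continuation, so V_0 = 1.1033

€1.10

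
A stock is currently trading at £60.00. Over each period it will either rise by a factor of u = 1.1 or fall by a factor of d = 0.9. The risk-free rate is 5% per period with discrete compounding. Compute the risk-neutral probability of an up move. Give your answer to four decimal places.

p = 0.7500

Risk-neutral probability p = (1 + 0.05 − 0.9)/(1.1 − 0.9) = 0.1500/0.2000 = 0.7500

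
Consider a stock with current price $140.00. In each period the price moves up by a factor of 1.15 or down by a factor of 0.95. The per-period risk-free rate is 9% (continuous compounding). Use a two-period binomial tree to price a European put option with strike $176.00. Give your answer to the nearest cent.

Risk-neutral probability p = (e^0.09 − 0.95)/(1.15 − 0.95) = 0.1442/0.2000 = 0.7209
Terminal stock prices: S_uu = 185.1, S_ud = 152.9, S_dd = 126.3
Terminal payoffs (K − S): max(-9.15, 0) = 0, max(23.05, 0) = 23.05, max(49.65, 0) = 49.65
Node u (S = 161): V_u = e^(−0.09)·[0.7209·0.0000 + 0.2791·23.0500] = 5.8802
Node d (S = 133): V_d = e^(−0.09)·[0.7209·23.0500 + 0.2791·49.6500] = 27.8519
Node 0 (S = 140): V_0 = e^(−0.09)·[0.7209·5.8802 + 0.2791·27.8519] = 10.9791

$10.98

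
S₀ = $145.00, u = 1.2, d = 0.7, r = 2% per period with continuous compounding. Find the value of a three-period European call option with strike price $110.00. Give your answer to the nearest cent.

Risk-neutral probability p = (e^0.02 − 0.7)/(1.2 − 0.7) = 0.3202/0.5000 = 0.6404
Terminal stock prices: S_uuu = 250.6, S_uud = 146.2, S_udd = 85.26, S_ddd = 49.73
Terminal payoffs (S − K): max(140.6, 0) = 140.6, max(36.16, 0) = 36.16, max(-24.74, 0) = 0, max(-60.27, 0) = 0
Node uu (S = 208.8): V_uu = e^(−0.02)·[0.6404·140.5600 + 0.3596·36.1600] = 100.9781
Node ud (S = 121.8): V_ud = e^(−0.02)·[0.6404·36.1600 + 0.3596·0.0000] = 22.6984
Node dd (S = 71.05): V_dd = e^(−0.02)·[0.6404·0.0000 + 0.3596·0.0000] = 0.0000
Node u (S = 174): V_u = e^(−0.02)·[0.6404·100.9781 + 0.3596·22.6984] = 71.3869
Node d (S = 101.5): V_d = e^(−0.02)·[0.6404·22.6984 + 0.3596·0.0000] = 14.2483
Node 0 (S = 145): V_0 = e^(−0.02)·[0.6404·71.3869 + 0.3596·14.2483] = 49.8333

$49.83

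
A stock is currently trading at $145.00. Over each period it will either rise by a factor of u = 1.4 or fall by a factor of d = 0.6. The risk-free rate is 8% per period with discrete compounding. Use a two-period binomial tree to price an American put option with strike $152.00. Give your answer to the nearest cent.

Risk-neutral probability p = (1 + 0.08 − 0.6)/(1.4 − 0.6) = 0.4800/0.8000 = 0.6000
Terminal stock prices: S_uu = 284.2, S_ud = 121.8, S_dd = 52.2
Terminal payoffs (K − S): max(-132.2, 0) = 0, max(30.2, 0) = 30.2, max(99.8, 0) = 99.8
Node u (S = 203): continuation = 1/1.08·[0.6000·0.0000 + 0.4000·30.2000] = 11.1852; exercise value = 0.0000 ≤ continuation, so V_u = 11.1852
Node d (S = 87): continuation = 1/1.08·[0.6000·30.2000 + 0.4000·99.8000] = 53.7407; exercise value = 65.0000 > continuation, so V_d = 65.0000 (exercise)
Node 0 (S = 145): continuation = 1/1.08·[0.6000·11.1852 + 0.4000·65.0000] = 30.2881; exercise value = 7.0000 ≤ continuation, so V_0 = 30.2881

$30.29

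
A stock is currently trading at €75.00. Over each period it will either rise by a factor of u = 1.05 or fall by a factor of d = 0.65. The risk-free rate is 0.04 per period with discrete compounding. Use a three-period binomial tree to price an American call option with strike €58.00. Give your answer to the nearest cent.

Risk-neutral probability p = (1 + 0.04 − 0.65)/(1.05 − 0.65) = 0.3900/0.4000 = 0.9750
Terminal stock prices: S_uuu = 86.82, S_uud = 53.75, S_udd = 33.27, S_ddd = 20.6
Terminal payoffs (S − K): max(28.82, 0) = 28.82, max(-4.253, 0) = 0, max(-24.73, 0) = 0, max(-37.4, 0) = 0
Node uu (S = 82.69): continuation = 1/1.04·[0.9750·28.8219 + 0.0250·0.0000] = 27.0205; exercise value = 24.6875 ≤ continuation, so V_uu = 27.0205
Node ud (S = 51.19): continuation = 1/1.04·[0.9750·0.0000 + 0.0250·0.0000] = 0.0000; exercise value = 0.0000 ≤ continuation, so V_ud = 0.0000
Node dd (S = 31.69): continuation = 1/1.04·[0.9750·0.0000 + 0.0250·0.0000] = 0.0000; exercise value = 0.0000 ≤ continuation, so V_dd = 0.0000
Node u (S = 78.75): continuation = 1/1.04·[0.9750·27.0205 + 0.0250·0.0000] = 25.3317; exercise value = 20.7500 ≤ continuation, so V_u = 25.3317
Node d (S = 48.75): continuation = 1/1.04·[0.9750·0.0000 + 0.0250·0.0000] = 0.0000; exercise value = 0.0000 ≤ continuation, so V_d = 0.0000
Node 0 (S = 75): continuation = 1/1.04·[0.9750·25.3317 + 0.0250·0.0000] = 23.7485; exercise value = 17.0000 ≤ continuation, so V_0 = 23.7485

€23.75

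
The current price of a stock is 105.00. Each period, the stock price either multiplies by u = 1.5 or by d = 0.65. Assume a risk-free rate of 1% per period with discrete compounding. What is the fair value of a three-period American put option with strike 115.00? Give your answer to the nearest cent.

36.25

Risk-neutral probability p = (1 + 0.01 − 0.65)/(1.5 − 0.65) = 0.3600/0.8500 = 0.4235
Terminal stock prices: S_uuu = 354.4, S_uud = 153.6, S_udd = 66.54, S_ddd = 28.84
Terminal payoffs (K − S): max(-239.4, 0) = 0, max(-38.56, 0) = 0, max(48.46, 0) = 48.46, max(86.16, 0) = 86.16
Node uu (S = 236.2): continuation = 1/1.01·[0.4235·0.0000 + 0.5765·0.0000] = 0.0000; exercise value = 0.0000 ≤ continuation, so V_uu = 0.0000
Node ud (S = 102.4): continuation = 1/1.01·[0.4235·0.0000 + 0.5765·48.4562] = 27.6570; exercise value = 12.6250 ≤ continuation, so V_ud = 27.6570
Node dd (S = 44.36): continuation = 1/1.01·[0.4235·48.4562 + 0.5765·86.1644] = 69.4989; exercise value = 70.6375 > continuation, so V_dd = 70.6375 (exercise)
Node u (S = 157.5): continuation = 1/1.01·[0.4235·0.0000 + 0.5765·27.6570] = 15.7856; exercise value = 0.0000 ≤ continuation, so V_u = 15.7856
Node d (S = 68.25): continuation = 1/1.01·[0.4235·27.6570 + 0.5765·70.6375] = 51.9149; exercise value = 46.7500 ≤ continuation, so V_d = 51.9149
Node 0 (S = 105): continuation = 1/1.01·[0.4235·15.7856 + 0.5765·51.9149] = 36.2506; exercise value = 10.0000 ≤ continuation, so V_0 = 36.2506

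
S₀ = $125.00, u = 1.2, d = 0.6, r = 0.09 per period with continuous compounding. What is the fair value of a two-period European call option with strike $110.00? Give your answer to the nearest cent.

Risk-neutral probability p = (e^0.09 − 0.6)/(1.2 − 0.6) = 0.4942/0.6000 = 0.8236
Terminal stock prices: S_uu = 180, S_ud = 90, S_dd = 45
Terminal payoffs (S − K): max(70, 0) = 70, max(-20, 0) = 0, max(-65, 0) = 0
Node u (S = 150): V_u = e^(−0.09)·[0.8236·70.0000 + 0.1764·0.0000] = 52.6915
Node d (S = 75): V_d = e^(−0.09)·[0.8236·0.0000 + 0.1764·0.0000] = 0.0000
Node 0 (S = 125): V_0 = e^(−0.09)·[0.8236·52.6915 + 0.1764·0.0000] = 39.6627

$39.66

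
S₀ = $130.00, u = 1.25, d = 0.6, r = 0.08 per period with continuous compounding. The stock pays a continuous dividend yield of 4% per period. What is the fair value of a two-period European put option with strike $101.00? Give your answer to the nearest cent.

Per-period risk-free factor R = e^0.08 = 1.0833; dividend-adjusted growth = e^(0.08−0.04) = 1.0408.
Risk-neutral probability p = (1.0408 − 0.6)/(1.25 − 0.6) = 0.4408/0.6500 = 0.6782
Terminal stock prices: S_uu = 203.1, S_ud = 97.5, S_dd = 46.8
Terminal payoffs (K − S): max(-102.1, 0) = 0, max(3.5, 0) = 3.5, max(54.2, 0) = 54.2
Node u (S = 162.5): V_u = e^(−0.08)·[0.6782·0.0000 + 0.3218·3.5000] = 1.0398
Node d (S = 78): V_d = e^(−0.08)·[0.6782·3.5000 + 0.3218·54.2000] = 18.2932
Node 0 (S = 130): V_0 = e^(−0.08)·[0.6782·1.0398 + 0.3218·18.2932] = 6.0856

$6.09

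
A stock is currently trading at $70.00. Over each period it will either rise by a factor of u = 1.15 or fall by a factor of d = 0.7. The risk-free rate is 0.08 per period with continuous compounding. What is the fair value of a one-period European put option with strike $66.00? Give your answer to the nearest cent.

$2.33

Risk-neutral probability p = (e^0.08 − 0.7)/(1.15 − 0.7) = 0.3833/0.4500 = 0.8517
Terminal stock prices: S_u = 80.5, S_d = 49
Terminal payoffs (K − S): max(-14.5, 0) = 0, max(17, 0) = 17
Node 0 (S = 70): V_0 = e^(−0.08)·[0.8517·0.0000 + 0.1483·17.0000] = 2.3265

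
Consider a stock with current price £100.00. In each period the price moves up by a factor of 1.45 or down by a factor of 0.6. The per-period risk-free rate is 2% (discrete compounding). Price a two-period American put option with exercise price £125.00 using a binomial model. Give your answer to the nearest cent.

Risk-neutral probability p = (1 + 0.02 − 0.6)/(1.45 − 0.6) = 0.4200/0.8500 = 0.4941
Terminal stock prices: S_uu = 210.2, S_ud = 87, S_dd = 36
Terminal payoffs (K − S): max(-85.25, 0) = 0, max(38, 0) = 38, max(89, 0) = 89
Node u (S = 145): continuation = 1/1.02·[0.4941·0.0000 + 0.5059·38.0000] = 18.8466; exercise value = 0.0000 ≤ continuation, so V_u = 18.8466
Node d (S = 60): continuation = 1/1.02·[0.4941·38.0000 + 0.5059·89.0000] = 62.5490; exercise value = 65.0000 > continuation, so V_d = 65.0000 (exercise)
Node 0 (S = 100): continuation = 1/1.02·[0.4941·18.8466 + 0.5059·65.0000] = 41.3674; exercise value = 25.0000 ≤ continuation, so V_0 = 41.3674

£41.37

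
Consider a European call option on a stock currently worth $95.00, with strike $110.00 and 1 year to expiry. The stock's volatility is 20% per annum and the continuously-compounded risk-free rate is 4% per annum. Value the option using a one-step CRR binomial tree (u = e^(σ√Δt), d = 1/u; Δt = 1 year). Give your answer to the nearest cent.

CRR parameters: u = e^(σ√Δt) = e^(0.2·√1) = 1.2214, d = 1/u = 0.8187
Per-period rate: rΔt = 0.04·1 = 0.04, so R = e^0.04 = 1.0408
Risk-neutral probability p = (e^0.04 − 0.8187)/(1.2214 − 0.8187) = 0.2221/0.4027 = 0.5515
Terminal stock prices: S_u = 116, S_d = 77.78
Terminal payoffs (S − K): max(6.033, 0) = 6.033, max(-32.22, 0) = 0
Node 0 (S = 95): V_0 = e^(−0.04)·[0.5515·6.0333 + 0.4485·0.0000] = 3.1970

$3.20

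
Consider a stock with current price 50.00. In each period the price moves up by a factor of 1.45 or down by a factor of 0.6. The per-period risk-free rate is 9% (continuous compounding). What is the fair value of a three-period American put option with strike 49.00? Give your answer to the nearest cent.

Risk-neutral probability p = (e^0.09 − 0.6)/(1.45 − 0.6) = 0.4942/0.8500 = 0.5814
Terminal stock prices: S_uuu = 152.4, S_uud = 63.07, S_udd = 26.1, S_ddd = 10.8
Terminal payoffs (K − S): max(-103.4, 0) = 0, max(-14.07, 0) = 0, max(22.9, 0) = 22.9, max(38.2, 0) = 38.2
Node uu (S = 105.1): continuation = e^(−0.09)·[0.5814·0.0000 + 0.4186·0.0000] = 0.0000; exercise value = 0.0000 ≤ continuation, so V_uu = 0.0000
Node ud (S = 43.5): continuation = e^(−0.09)·[0.5814·0.0000 + 0.4186·22.9000] = 8.7613; exercise value = 5.5000 ≤ continuation, so V_ud = 8.7613
Node dd (S = 18): continuation = e^(−0.09)·[0.5814·22.9000 + 0.4186·38.2000] = 26.7826; exercise value = 31.0000 > continuation, so V_dd = 31.0000 (exercise)
Node u (S = 72.5): continuation = e^(−0.09)·[0.5814·0.0000 + 0.4186·8.7613] = 3.3520; exercise value = 0.0000 ≤ continuation, so V_u = 3.3520
Node d (S = 30): continuation = e^(−0.09)·[0.5814·8.7613 + 0.4186·31.0000] = 16.5155; exercise value = 19.0000 > continuation, so V_d = 19.0000 (exercise)
Node 0 (S = 50): continuation = e^(−0.09)·[0.5814·3.3520 + 0.4186·19.0000] = 9.0502; exercise value = 0.0000 ≤ continuation, so V_0 = 9.0502

9.05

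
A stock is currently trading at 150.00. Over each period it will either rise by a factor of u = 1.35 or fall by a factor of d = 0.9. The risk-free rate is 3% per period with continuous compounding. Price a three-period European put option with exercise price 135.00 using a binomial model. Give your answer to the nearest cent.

8.39

Risk-neutral probability p = (e^0.03 − 0.9)/(1.35 − 0.9) = 0.1305/0.4500 = 0.2899
Terminal stock prices: S_uuu = 369.1, S_uud = 246, S_udd = 164, S_ddd = 109.4
Terminal payoffs (K − S): max(-234.1, 0) = 0, max(-111, 0) = 0, max(-29.03, 0) = 0, max(25.65, 0) = 25.65
Node uu (S = 273.4): V_uu = e^(−0.03)·[0.2899·0.0000 + 0.7101·0.0000] = 0.0000
Node ud (S = 182.2): V_ud = e^(−0.03)·[0.2899·0.0000 + 0.7101·0.0000] = 0.0000
Node dd (S = 121.5): V_dd = e^(−0.03)·[0.2899·0.0000 + 0.7101·25.6500] = 17.6758
Node u (S = 202.5): V_u = e^(−0.03)·[0.2899·0.0000 + 0.7101·0.0000] = 0.0000
Node d (S = 135): V_d = e^(−0.03)·[0.2899·0.0000 + 0.7101·17.6758] = 12.1806
Node 0 (S = 150): V_0 = e^(−0.03)·[0.2899·0.0000 + 0.7101·12.1806] = 8.3939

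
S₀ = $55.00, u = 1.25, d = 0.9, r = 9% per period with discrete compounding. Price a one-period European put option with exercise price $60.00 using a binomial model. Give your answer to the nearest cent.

$4.40

Risk-neutral probability p = (1 + 0.09 − 0.9)/(1.25 − 0.9) = 0.1900/0.3500 = 0.5429
Terminal stock prices: S_u = 68.75, S_d = 49.5
Terminal payoffs (K − S): max(-8.75, 0) = 0, max(10.5, 0) = 10.5
Node 0 (S = 55): V_0 = 1/1.09·[0.5429·0.0000 + 0.4571·10.5000] = 4.4037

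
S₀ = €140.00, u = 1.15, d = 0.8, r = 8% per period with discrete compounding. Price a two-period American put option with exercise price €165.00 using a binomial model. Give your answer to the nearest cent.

€25.00

Risk-neutral probability p = (1 + 0.08 − 0.8)/(1.15 − 0.8) = 0.2800/0.3500 = 0.8000
Terminal stock prices: S_uu = 185.1, S_ud = 128.8, S_dd = 89.6
Terminal payoffs (K − S): max(-20.15, 0) = 0, max(36.2, 0) = 36.2, max(75.4, 0) = 75.4
Node u (S = 161): continuation = 1/1.08·[0.8000·0.0000 + 0.2000·36.2000] = 6.7037; exercise value = 4.0000 ≤ continuation, so V_u = 6.7037
Node d (S = 112): continuation = 1/1.08·[0.8000·36.2000 + 0.2000·75.4000] = 40.7778; exercise value = 53.0000 > continuation, so V_d = 53.0000 (exercise)
Node 0 (S = 140): continuation = 1/1.08·[0.8000·6.7037 + 0.2000·53.0000] = 14.7805; exercise value = 25.0000 > continuation, so V_0 = 25.0000 (exercise)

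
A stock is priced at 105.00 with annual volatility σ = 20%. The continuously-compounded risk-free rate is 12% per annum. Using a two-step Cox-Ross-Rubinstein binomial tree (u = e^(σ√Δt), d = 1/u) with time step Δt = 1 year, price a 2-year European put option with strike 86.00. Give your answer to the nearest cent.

0.67

CRR parameters: u = e^(σ√Δt) = e^(0.2·√1) = 1.2214, d = 1/u = 0.8187
Per-period rate: rΔt = 0.12·1 = 0.12, so R = e^0.12 = 1.1275
Risk-neutral probability p = (e^0.12 − 0.8187)/(1.2214 − 0.8187) = 0.3088/0.4027 = 0.7668
Terminal stock prices: S_uu = 156.6, S_ud = 105, S_dd = 70.38
Terminal payoffs (K − S): max(-70.64, 0) = 0, max(-19, 0) = 0, max(15.62, 0) = 15.62
Node u (S = 128.2): V_u = e^(−0.12)·[0.7668·0.0000 + 0.2332·0.0000] = 0.0000
Node d (S = 85.97): V_d = e^(−0.12)·[0.7668·0.0000 + 0.2332·15.6164] = 3.2300
Node 0 (S = 105): V_0 = e^(−0.12)·[0.7668·0.0000 + 0.2332·3.2300] = 0.6681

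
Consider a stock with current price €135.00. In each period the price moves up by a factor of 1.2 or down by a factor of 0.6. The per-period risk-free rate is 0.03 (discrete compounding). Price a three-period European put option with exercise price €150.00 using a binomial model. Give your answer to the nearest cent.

€30.32

Risk-neutral probability p = (1 + 0.03 − 0.6)/(1.2 − 0.6) = 0.4300/0.6000 = 0.7167
Terminal stock prices: S_uuu = 233.3, S_uud = 116.6, S_udd = 58.32, S_ddd = 29.16
Terminal payoffs (K − S): max(-83.28, 0) = 0, max(33.36, 0) = 33.36, max(91.68, 0) = 91.68, max(120.8, 0) = 120.8
Node uu (S = 194.4): V_uu = 1/1.03·[0.7167·0.0000 + 0.2833·33.3600] = 9.1767
Node ud (S = 97.2): V_ud = 1/1.03·[0.7167·33.3600 + 0.2833·91.6800] = 48.4311
Node dd (S = 48.6): V_dd = 1/1.03·[0.7167·91.6800 + 0.2833·120.8400] = 97.0311
Node u (S = 162): V_u = 1/1.03·[0.7167·9.1767 + 0.2833·48.4311] = 19.7075
Node d (S = 81): V_d = 1/1.03·[0.7167·48.4311 + 0.2833·97.0311] = 60.3894
Node 0 (S = 135): V_0 = 1/1.03·[0.7167·19.7075 + 0.2833·60.3894] = 30.3243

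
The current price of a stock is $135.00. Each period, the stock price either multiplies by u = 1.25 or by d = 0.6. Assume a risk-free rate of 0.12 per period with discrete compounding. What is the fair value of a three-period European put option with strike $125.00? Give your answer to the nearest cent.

Risk-neutral probability p = (1 + 0.12 − 0.6)/(1.25 − 0.6) = 0.5200/0.6500 = 0.8000
Terminal stock prices: S_uuu = 263.7, S_uud = 126.6, S_udd = 60.75, S_ddd = 29.16
Terminal payoffs (K − S): max(-138.7, 0) = 0, max(-1.562, 0) = 0, max(64.25, 0) = 64.25, max(95.84, 0) = 95.84
Node uu (S = 210.9): V_uu = 1/1.12·[0.8000·0.0000 + 0.2000·0.0000] = 0.0000
Node ud (S = 101.2): V_ud = 1/1.12·[0.8000·0.0000 + 0.2000·64.2500] = 11.4732
Node dd (S = 48.6): V_dd = 1/1.12·[0.8000·64.2500 + 0.2000·95.8400] = 63.0071
Node u (S = 168.8): V_u = 1/1.12·[0.8000·0.0000 + 0.2000·11.4732] = 2.0488
Node d (S = 81): V_d = 1/1.12·[0.8000·11.4732 + 0.2000·63.0071] = 19.4464
Node 0 (S = 135): V_0 = 1/1.12·[0.8000·2.0488 + 0.2000·19.4464] = 4.9360

$4.94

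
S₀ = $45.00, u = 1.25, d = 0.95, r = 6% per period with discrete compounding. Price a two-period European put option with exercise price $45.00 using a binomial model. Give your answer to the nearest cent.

$1.57

Risk-neutral probability p = (1 + 0.06 − 0.95)/(1.25 − 0.95) = 0.1100/0.3000 = 0.3667
Terminal stock prices: S_uu = 70.31, S_ud = 53.44, S_dd = 40.61
Terminal payoffs (K − S): max(-25.31, 0) = 0, max(-8.438, 0) = 0, max(4.388, 0) = 4.388
Node u (S = 56.25): V_u = 1/1.06·[0.3667·0.0000 + 0.6333·0.0000] = 0.0000
Node d (S = 42.75): V_d = 1/1.06·[0.3667·0.0000 + 0.6333·4.3875] = 2.6215
Node 0 (S = 45): V_0 = 1/1.06·[0.3667·0.0000 + 0.6333·2.6215] = 1.5663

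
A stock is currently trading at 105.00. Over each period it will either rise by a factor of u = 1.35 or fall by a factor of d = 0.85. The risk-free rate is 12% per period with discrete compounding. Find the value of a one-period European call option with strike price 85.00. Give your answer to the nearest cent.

29.11

Risk-neutral probability p = (1 + 0.12 − 0.85)/(1.35 − 0.85) = 0.2700/0.5000 = 0.5400
Terminal stock prices: S_u = 141.8, S_d = 89.25
Terminal payoffs (S − K): max(56.75, 0) = 56.75, max(4.25, 0) = 4.25
Node 0 (S = 105): V_0 = 1/1.12·[0.5400·56.7500 + 0.4600·4.2500] = 29.1071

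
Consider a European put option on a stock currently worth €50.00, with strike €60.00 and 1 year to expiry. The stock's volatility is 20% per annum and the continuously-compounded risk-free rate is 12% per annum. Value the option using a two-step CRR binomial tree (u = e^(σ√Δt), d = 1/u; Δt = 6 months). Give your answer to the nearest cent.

€5.84

CRR parameters: u = e^(σ√Δt) = e^(0.2·√0.5) = 1.1519, d = 1/u = 0.8681
Per-period rate: rΔt = 0.12·0.5 = 0.06, so R = e^0.06 = 1.0618
Risk-neutral probability p = (e^0.06 − 0.8681)/(1.1519 − 0.8681) = 0.1937/0.2838 = 0.6826
Terminal stock prices: S_uu = 66.34, S_ud = 50, S_dd = 37.68
Terminal payoffs (K − S): max(-6.345, 0) = 0, max(10, 0) = 10, max(22.32, 0) = 22.32
Node u (S = 57.6): V_u = e^(−0.06)·[0.6826·0.0000 + 0.3174·10.0000] = 2.9891
Node d (S = 43.41): V_d = e^(−0.06)·[0.6826·10.0000 + 0.3174·22.3181] = 13.0997
Node 0 (S = 50): V_0 = e^(−0.06)·[0.6826·2.9891 + 0.3174·13.0997] = 5.8373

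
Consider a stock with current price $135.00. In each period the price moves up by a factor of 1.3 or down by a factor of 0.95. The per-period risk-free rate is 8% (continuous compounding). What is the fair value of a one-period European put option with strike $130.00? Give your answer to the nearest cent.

Risk-neutral probability p = (e^0.08 − 0.95)/(1.3 − 0.95) = 0.1333/0.3500 = 0.3808
Terminal stock prices: S_u = 175.5, S_d = 128.2
Terminal payoffs (K − S): max(-45.5, 0) = 0, max(1.75, 0) = 1.75
Node 0 (S = 135): V_0 = e^(−0.08)·[0.3808·0.0000 + 0.6192·1.7500] = 1.0003

$1.00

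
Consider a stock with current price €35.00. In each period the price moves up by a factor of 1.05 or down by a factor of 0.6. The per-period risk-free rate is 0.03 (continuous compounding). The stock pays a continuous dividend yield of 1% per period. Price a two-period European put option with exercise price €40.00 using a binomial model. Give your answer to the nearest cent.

Per-period risk-free factor R = e^0.03 = 1.0305; dividend-adjusted growth = e^(0.03−0.01) = 1.0202.
Risk-neutral probability p = (1.0202 − 0.6)/(1.05 − 0.6) = 0.4202/0.4500 = 0.9338
Terminal stock prices: S_uu = 38.59, S_ud = 22.05, S_dd = 12.6
Terminal payoffs (K − S): max(1.413, 0) = 1.413, max(17.95, 0) = 17.95, max(27.4, 0) = 27.4
Node u (S = 36.75): V_u = e^(−0.03)·[0.9338·1.4125 + 0.0662·17.9500] = 2.4335
Node d (S = 21): V_d = e^(−0.03)·[0.9338·17.9500 + 0.0662·27.4000] = 18.0268
Node 0 (S = 35): V_0 = e^(−0.03)·[0.9338·2.4335 + 0.0662·18.0268] = 3.3636

€3.36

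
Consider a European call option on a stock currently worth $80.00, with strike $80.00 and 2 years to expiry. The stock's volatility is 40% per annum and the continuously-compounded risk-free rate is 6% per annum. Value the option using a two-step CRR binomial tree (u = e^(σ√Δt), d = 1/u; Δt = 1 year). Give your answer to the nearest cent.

$19.75

CRR parameters: u = e^(σ√Δt) = e^(0.4·√1) = 1.4918, d = 1/u = 0.6703
Per-period rate: rΔt = 0.06·1 = 0.06, so R = e^0.06 = 1.0618
Risk-neutral probability p = (e^0.06 − 0.6703)/(1.4918 − 0.6703) = 0.3915/0.8215 = 0.4766
Terminal stock prices: S_uu = 178, S_ud = 80, S_dd = 35.95
Terminal payoffs (S − K): max(98.04, 0) = 98.04, max(0, 0) = 0, max(-44.05, 0) = 0
Node u (S = 119.3): V_u = e^(−0.06)·[0.4766·98.0433 + 0.5234·0.0000] = 44.0048
Node d (S = 53.63): V_d = e^(−0.06)·[0.4766·0.0000 + 0.5234·0.0000] = 0.0000
Node 0 (S = 80): V_0 = e^(−0.06)·[0.4766·44.0048 + 0.5234·0.0000] = 19.7507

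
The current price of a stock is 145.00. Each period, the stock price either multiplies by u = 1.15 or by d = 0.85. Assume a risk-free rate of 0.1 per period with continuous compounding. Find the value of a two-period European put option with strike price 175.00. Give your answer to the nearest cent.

Risk-neutral probability p = (e^0.1 − 0.85)/(1.15 − 0.85) = 0.2552/0.3000 = 0.8506
Terminal stock prices: S_uu = 191.8, S_ud = 141.7, S_dd = 104.8
Terminal payoffs (K − S): max(-16.76, 0) = 0, max(33.26, 0) = 33.26, max(70.24, 0) = 70.24
Node u (S = 166.8): V_u = e^(−0.1)·[0.8506·0.0000 + 0.1494·33.2625] = 4.4974
Node d (S = 123.2): V_d = e^(−0.1)·[0.8506·33.2625 + 0.1494·70.2375] = 35.0965
Node 0 (S = 145): V_0 = e^(−0.1)·[0.8506·4.4974 + 0.1494·35.0965] = 8.2067

8.21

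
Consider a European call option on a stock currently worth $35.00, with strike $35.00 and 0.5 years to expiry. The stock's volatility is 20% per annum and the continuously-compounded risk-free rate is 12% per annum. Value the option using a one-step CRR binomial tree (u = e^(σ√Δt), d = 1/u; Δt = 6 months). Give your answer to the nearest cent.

CRR parameters: u = e^(σ√Δt) = e^(0.2·√0.5) = 1.1519, d = 1/u = 0.8681
Per-period rate: rΔt = 0.12·0.5 = 0.06, so R = e^0.06 = 1.0618
Risk-neutral probability p = (e^0.06 − 0.8681)/(1.1519 − 0.8681) = 0.1937/0.2838 = 0.6826
Terminal stock prices: S_u = 40.32, S_d = 30.38
Terminal payoffs (S − K): max(5.317, 0) = 5.317, max(-4.616, 0) = 0
Node 0 (S = 35): V_0 = e^(−0.06)·[0.6826·5.3168 + 0.3174·0.0000] = 3.4179

$3.42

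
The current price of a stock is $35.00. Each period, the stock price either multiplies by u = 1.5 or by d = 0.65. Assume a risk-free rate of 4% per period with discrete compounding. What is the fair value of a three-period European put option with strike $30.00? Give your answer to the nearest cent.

$5.67

Risk-neutral probability p = (1 + 0.04 − 0.65)/(1.5 − 0.65) = 0.3900/0.8500 = 0.4588
Terminal stock prices: S_uuu = 118.1, S_uud = 51.19, S_udd = 22.18, S_ddd = 9.612
Terminal payoffs (K − S): max(-88.12, 0) = 0, max(-21.19, 0) = 0, max(7.819, 0) = 7.819, max(20.39, 0) = 20.39
Node uu (S = 78.75): V_uu = 1/1.04·[0.4588·0.0000 + 0.5412·0.0000] = 0.0000
Node ud (S = 34.12): V_ud = 1/1.04·[0.4588·0.0000 + 0.5412·7.8187] = 4.0686
Node dd (S = 14.79): V_dd = 1/1.04·[0.4588·7.8187 + 0.5412·20.3881] = 14.0587
Node u (S = 52.5): V_u = 1/1.04·[0.4588·0.0000 + 0.5412·4.0686] = 2.1171
Node d (S = 22.75): V_d = 1/1.04·[0.4588·4.0686 + 0.5412·14.0587] = 9.1106
Node 0 (S = 35): V_0 = 1/1.04·[0.4588·2.1171 + 0.5412·9.1106] = 5.6748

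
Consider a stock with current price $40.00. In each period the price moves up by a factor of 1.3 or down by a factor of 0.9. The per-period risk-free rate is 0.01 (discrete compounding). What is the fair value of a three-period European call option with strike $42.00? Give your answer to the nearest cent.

$3.98

Risk-neutral probability p = (1 + 0.01 − 0.9)/(1.3 − 0.9) = 0.1100/0.4000 = 0.2750
Terminal stock prices: S_uuu = 87.88, S_uud = 60.84, S_udd = 42.12, S_ddd = 29.16
Terminal payoffs (S − K): max(45.88, 0) = 45.88, max(18.84, 0) = 18.84, max(0.12, 0) = 0.12, max(-12.84, 0) = 0
Node uu (S = 67.6): V_uu = 1/1.01·[0.2750·45.8800 + 0.7250·18.8400] = 26.0158
Node ud (S = 46.8): V_ud = 1/1.01·[0.2750·18.8400 + 0.7250·0.1200] = 5.2158
Node dd (S = 32.4): V_dd = 1/1.01·[0.2750·0.1200 + 0.7250·0.0000] = 0.0327
Node u (S = 52): V_u = 1/1.01·[0.2750·26.0158 + 0.7250·5.2158] = 10.8276
Node d (S = 36): V_d = 1/1.01·[0.2750·5.2158 + 0.7250·0.0327] = 1.4436
Node 0 (S = 40): V_0 = 1/1.01·[0.2750·10.8276 + 0.7250·1.4436] = 3.9844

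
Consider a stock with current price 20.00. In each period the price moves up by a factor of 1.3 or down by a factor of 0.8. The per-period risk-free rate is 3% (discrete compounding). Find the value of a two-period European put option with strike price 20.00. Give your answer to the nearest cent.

1.98

Risk-neutral probability p = (1 + 0.03 − 0.8)/(1.3 − 0.8) = 0.2300/0.5000 = 0.4600
Terminal stock prices: S_uu = 33.8, S_ud = 20.8, S_dd = 12.8
Terminal payoffs (K − S): max(-13.8, 0) = 0, max(-0.8, 0) = 0, max(7.2, 0) = 7.2
Node u (S = 26): V_u = 1/1.03·[0.4600·0.0000 + 0.5400·0.0000] = 0.0000
Node d (S = 16): V_d = 1/1.03·[0.4600·0.0000 + 0.5400·7.2000] = 3.7748
Node 0 (S = 20): V_0 = 1/1.03·[0.4600·0.0000 + 0.5400·3.7748] = 1.9790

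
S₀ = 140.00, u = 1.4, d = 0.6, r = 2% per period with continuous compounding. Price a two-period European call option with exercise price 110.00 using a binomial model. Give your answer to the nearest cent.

47.22

Risk-neutral probability p = (e^0.02 − 0.6)/(1.4 − 0.6) = 0.4202/0.8000 = 0.5253
Terminal stock prices: S_uu = 274.4, S_ud = 117.6, S_dd = 50.4
Terminal payoffs (S − K): max(164.4, 0) = 164.4, max(7.6, 0) = 7.6, max(-59.6, 0) = 0
Node u (S = 196): V_u = e^(−0.02)·[0.5253·164.4000 + 0.4747·7.6000] = 88.1781
Node d (S = 84): V_d = e^(−0.02)·[0.5253·7.6000 + 0.4747·0.0000] = 3.9129
Node 0 (S = 140): V_0 = e^(−0.02)·[0.5253·88.1781 + 0.4747·3.9129] = 47.2195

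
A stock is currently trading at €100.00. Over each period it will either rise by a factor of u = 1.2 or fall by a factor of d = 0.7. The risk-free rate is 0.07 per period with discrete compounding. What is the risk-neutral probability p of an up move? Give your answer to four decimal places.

Risk-neutral probability p = (1 + 0.07 − 0.7)/(1.2 − 0.7) = 0.3700/0.5000 = 0.7400

p = 0.7400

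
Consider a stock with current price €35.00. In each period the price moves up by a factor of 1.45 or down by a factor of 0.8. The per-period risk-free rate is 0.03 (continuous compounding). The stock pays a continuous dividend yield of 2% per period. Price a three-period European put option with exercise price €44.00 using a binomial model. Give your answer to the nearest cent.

Per-period risk-free factor R = e^0.03 = 1.0305; dividend-adjusted growth = e^(0.03−0.02) = 1.0101.
Risk-neutral probability p = (1.0101 − 0.8)/(1.45 − 0.8) = 0.2101/0.6500 = 0.3232
Terminal stock prices: S_uuu = 106.7, S_uud = 58.87, S_udd = 32.48, S_ddd = 17.92
Terminal payoffs (K − S): max(-62.7, 0) = 0, max(-14.87, 0) = 0, max(11.52, 0) = 11.52, max(26.08, 0) = 26.08
Node uu (S = 73.59): V_uu = e^(−0.03)·[0.3232·0.0000 + 0.6768·0.0000] = 0.0000
Node ud (S = 40.6): V_ud = e^(−0.03)·[0.3232·0.0000 + 0.6768·11.5200] = 7.5668
Node dd (S = 22.4): V_dd = e^(−0.03)·[0.3232·11.5200 + 0.6768·26.0800] = 20.7432
Node u (S = 50.75): V_u = e^(−0.03)·[0.3232·0.0000 + 0.6768·7.5668] = 4.9702
Node d (S = 28): V_d = e^(−0.03)·[0.3232·7.5668 + 0.6768·20.7432] = 15.9980
Node 0 (S = 35): V_0 = e^(−0.03)·[0.3232·4.9702 + 0.6768·15.9980] = 12.0668

€12.07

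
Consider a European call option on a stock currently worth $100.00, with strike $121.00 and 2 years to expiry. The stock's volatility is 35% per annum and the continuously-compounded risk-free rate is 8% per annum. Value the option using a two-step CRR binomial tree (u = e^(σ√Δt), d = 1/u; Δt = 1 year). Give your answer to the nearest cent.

$19.24

CRR parameters: u = e^(σ√Δt) = e^(0.35·√1) = 1.4191, d = 1/u = 0.7047
Per-period rate: rΔt = 0.08·1 = 0.08, so R = e^0.08 = 1.0833
Risk-neutral probability p = (e^0.08 − 0.7047)/(1.4191 − 0.7047) = 0.3786/0.7144 = 0.5300
Terminal stock prices: S_uu = 201.4, S_ud = 100, S_dd = 49.66
Terminal payoffs (S − K): max(80.38, 0) = 80.38, max(-21, 0) = 0, max(-71.34, 0) = 0
Node u (S = 141.9): V_u = e^(−0.08)·[0.5300·80.3753 + 0.4700·0.0000] = 39.3214
Node d (S = 70.47): V_d = e^(−0.08)·[0.5300·0.0000 + 0.4700·0.0000] = 0.0000
Node 0 (S = 100): V_0 = e^(−0.08)·[0.5300·39.3214 + 0.4700·0.0000] = 19.2370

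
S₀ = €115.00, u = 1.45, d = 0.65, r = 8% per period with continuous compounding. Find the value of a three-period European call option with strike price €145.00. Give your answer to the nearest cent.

€29.55

Risk-neutral probability p = (e^0.08 − 0.65)/(1.45 − 0.65) = 0.4333/0.8000 = 0.5416
Terminal stock prices: S_uuu = 350.6, S_uud = 157.2, S_udd = 70.45, S_ddd = 31.58
Terminal payoffs (S − K): max(205.6, 0) = 205.6, max(12.16, 0) = 12.16, max(-74.55, 0) = 0, max(-113.4, 0) = 0
Node uu (S = 241.8): V_uu = e^(−0.08)·[0.5416·205.5919 + 0.4584·12.1619] = 107.9356
Node ud (S = 108.4): V_ud = e^(−0.08)·[0.5416·12.1619 + 0.4584·0.0000] = 6.0805
Node dd (S = 48.59): V_dd = e^(−0.08)·[0.5416·0.0000 + 0.4584·0.0000] = 0.0000
Node u (S = 166.8): V_u = e^(−0.08)·[0.5416·107.9356 + 0.4584·6.0805] = 56.5373
Node d (S = 74.75): V_d = e^(−0.08)·[0.5416·6.0805 + 0.4584·0.0000] = 3.0401
Node 0 (S = 115): V_0 = e^(−0.08)·[0.5416·56.5373 + 0.4584·3.0401] = 29.5533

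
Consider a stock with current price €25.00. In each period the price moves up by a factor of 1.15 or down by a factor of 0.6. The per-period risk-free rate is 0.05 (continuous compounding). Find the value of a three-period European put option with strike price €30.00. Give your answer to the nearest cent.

€4.64

Risk-neutral probability p = (e^0.05 − 0.6)/(1.15 − 0.6) = 0.4513/0.5500 = 0.8205
Terminal stock prices: S_uuu = 38.02, S_uud = 19.84, S_udd = 10.35, S_ddd = 5.4
Terminal payoffs (K − S): max(-8.022, 0) = 0, max(10.16, 0) = 10.16, max(19.65, 0) = 19.65, max(24.6, 0) = 24.6
Node uu (S = 33.06): V_uu = e^(−0.05)·[0.8205·0.0000 + 0.1795·10.1625] = 1.7353
Node ud (S = 17.25): V_ud = e^(−0.05)·[0.8205·10.1625 + 0.1795·19.6500] = 11.2869
Node dd (S = 9): V_dd = e^(−0.05)·[0.8205·19.6500 + 0.1795·24.6000] = 19.5369
Node u (S = 28.75): V_u = e^(−0.05)·[0.8205·1.7353 + 0.1795·11.2869] = 3.2816
Node d (S = 15): V_d = e^(−0.05)·[0.8205·11.2869 + 0.1795·19.5369] = 12.1451
Node 0 (S = 25): V_0 = e^(−0.05)·[0.8205·3.2816 + 0.1795·12.1451] = 4.6350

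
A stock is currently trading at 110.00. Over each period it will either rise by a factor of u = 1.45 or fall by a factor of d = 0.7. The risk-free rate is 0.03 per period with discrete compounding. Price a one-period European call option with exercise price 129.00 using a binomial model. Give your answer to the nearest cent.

Risk-neutral probability p = (1 + 0.03 − 0.7)/(1.45 − 0.7) = 0.3300/0.7500 = 0.4400
Terminal stock prices: S_u = 159.5, S_d = 77
Terminal payoffs (S − K): max(30.5, 0) = 30.5, max(-52, 0) = 0
Node 0 (S = 110): V_0 = 1/1.03·[0.4400·30.5000 + 0.5600·0.0000] = 13.0291

13.03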